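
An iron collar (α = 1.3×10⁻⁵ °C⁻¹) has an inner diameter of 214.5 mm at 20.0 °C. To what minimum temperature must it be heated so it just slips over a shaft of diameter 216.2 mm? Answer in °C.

Required Δd = 216.2 − 214.5 = 1.7 mm
Δd = αd₀ΔT ⇒ ΔT = Δd/(αd₀) = 1.7 / (1.3×10⁻⁵ × 214.5) = 609.65 K
T_min = 20.0 + 609.65 = 629.65 °C

T = 630 °C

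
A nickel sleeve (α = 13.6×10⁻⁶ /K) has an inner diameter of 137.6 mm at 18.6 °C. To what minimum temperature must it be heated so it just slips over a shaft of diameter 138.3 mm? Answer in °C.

Required Δd = 138.3 − 137.6 = 0.7 mm
Δd = αd₀ΔT ⇒ ΔT = Δd/(αd₀) = 0.7 / (13.6×10⁻⁶ × 137.6) = 374.06 K
T_min = 18.6 + 374.06 = 392.66 °C

T = 393 °C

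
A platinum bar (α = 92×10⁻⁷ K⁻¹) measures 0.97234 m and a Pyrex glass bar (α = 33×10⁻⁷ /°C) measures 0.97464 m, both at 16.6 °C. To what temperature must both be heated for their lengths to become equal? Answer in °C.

L₁(1 + α₁ΔT) = L₂(1 + α₂ΔT) ⇒ ΔT = (L₂ − L₁)/(α₁L₁ − α₂L₂)
L₂ − L₁ = 0.97464 − 0.97234 = 2.30×10⁻³ m
α₁L₁ − α₂L₂ = 92×10⁻⁷×0.97234 − 33×10⁻⁷×0.97464 = 5.729216×10⁻⁶ m/K
ΔT = 2.30×10⁻³ / 5.729216×10⁻⁶ = 401.451 K
T = 16.6 + 401.451 = 418.051 °C

T = 418.1 °C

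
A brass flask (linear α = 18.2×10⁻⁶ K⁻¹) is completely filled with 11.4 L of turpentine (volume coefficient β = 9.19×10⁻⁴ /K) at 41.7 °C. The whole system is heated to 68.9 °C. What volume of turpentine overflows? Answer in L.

The flask also expands: β_container ≈ 3α = 5.46×10⁻⁵ /K
Net overflow = V₀(β_liq − 3α_cont)ΔT
β − 3α = 9.19×10⁻⁴ − 5.46×10⁻⁵ = 8.644×10⁻⁴ /K; ΔT = 27.2 K
ΔV = 11.4 × 8.644×10⁻⁴ × 27.2 = 0.268 L

0.268 L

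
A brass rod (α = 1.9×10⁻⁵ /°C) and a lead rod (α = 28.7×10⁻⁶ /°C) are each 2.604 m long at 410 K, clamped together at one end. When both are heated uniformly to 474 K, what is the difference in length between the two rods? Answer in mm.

ΔT = 64 K
brass: ΔL = 1.9×10⁻⁵ × 2.604 m × 64 = 3.1665×10⁻³ m = 3.1665 mm
lead: ΔL = 28.7×10⁻⁶ × 2.604 m × 64 = 4.7830×10⁻³ m = 4.7830 mm
difference = 4.7830 − 3.1665 = 1.6165 mm

1.62 mm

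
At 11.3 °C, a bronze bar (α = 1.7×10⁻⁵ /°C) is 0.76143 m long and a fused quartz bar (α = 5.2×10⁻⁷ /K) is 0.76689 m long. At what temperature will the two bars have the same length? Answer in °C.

Equal length when α₁L₁ΔT − α₂L₂ΔT = L₂ − L₁ = 5.46×10⁻³ m
α₁L₁ = 1.294431×10⁻⁵, α₂L₂ = 3.987828×10⁻⁷ → Δ(αL) = 1.25455272×10⁻⁵ m/K
ΔT = 5.46×10⁻³ / 1.25455272×10⁻⁵ = 435.215 K, so T = 11.3 + 435.215 = 446.515 °C

T = 446.5 °C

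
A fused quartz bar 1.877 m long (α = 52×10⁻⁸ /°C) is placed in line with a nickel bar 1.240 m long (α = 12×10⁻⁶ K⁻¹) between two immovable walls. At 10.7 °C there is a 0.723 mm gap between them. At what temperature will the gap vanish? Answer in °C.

Gap closes when ΔL₁ + ΔL₂ = 0.723 mm = 7.23×10⁻⁴ m
(α₁L₁ + α₂L₂)ΔT = g
α₁L₁ + α₂L₂ = 52×10⁻⁸×1.877 + 12×10⁻⁶×1.240 = 1.585604×10⁻⁵ m/K
ΔT = 7.23×10⁻⁴ / 1.585604×10⁻⁵ = 45.598 K
T = 10.7 + 45.598 = 56.298 °C

T = 56.3 °C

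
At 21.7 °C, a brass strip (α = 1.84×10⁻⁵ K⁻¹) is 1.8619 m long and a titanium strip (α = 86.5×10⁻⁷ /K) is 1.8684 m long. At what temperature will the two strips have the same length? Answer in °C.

Equal length when α₁L₁ΔT − α₂L₂ΔT = L₂ − L₁ = 6.50×10⁻³ m
α₁L₁ = 3.425896×10⁻⁵, α₂L₂ = 1.616166×10⁻⁵ → Δ(αL) = 1.80973×10⁻⁵ m/K
ΔT = 6.50×10⁻³ / 1.80973×10⁻⁵ = 359.170 K, so T = 21.7 + 359.170 = 380.870 °C

T = 380.9 °C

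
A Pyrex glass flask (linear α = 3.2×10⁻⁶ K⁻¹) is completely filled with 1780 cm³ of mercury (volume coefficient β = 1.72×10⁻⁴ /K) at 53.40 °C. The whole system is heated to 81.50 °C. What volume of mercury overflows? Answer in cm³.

The flask also expands: β_container ≈ 3α = 9.6×10⁻⁶ /K
Net overflow = V₀(β_liq − 3α_cont)ΔT
β − 3α = 1.72×10⁻⁴ − 9.6×10⁻⁶ = 1.624×10⁻⁴ /K; ΔT = 28.10 K
ΔV = 1780 × 1.624×10⁻⁴ × 28.10 = 8.12 cm³

8.12 cm³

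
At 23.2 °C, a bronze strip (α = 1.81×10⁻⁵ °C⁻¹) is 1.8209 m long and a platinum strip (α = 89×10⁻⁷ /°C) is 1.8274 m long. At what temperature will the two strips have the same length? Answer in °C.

T = 412.6 °C

Equal length when α₁L₁ΔT − α₂L₂ΔT = L₂ − L₁ = 6.50×10⁻³ m
α₁L₁ = 3.295829×10⁻⁵, α₂L₂ = 1.626386×10⁻⁵ → Δ(αL) = 1.669443×10⁻⁵ m/K
ΔT = 6.50×10⁻³ / 1.669443×10⁻⁵ = 389.351 K, so T = 23.2 + 389.351 = 412.551 °C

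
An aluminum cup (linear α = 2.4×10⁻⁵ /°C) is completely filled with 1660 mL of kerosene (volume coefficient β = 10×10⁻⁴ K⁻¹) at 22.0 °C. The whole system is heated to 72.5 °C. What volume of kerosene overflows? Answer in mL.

The cup also expands: β_container ≈ 3α = 7.2×10⁻⁵ /K
Net overflow = V₀(β_liq − 3α_cont)ΔT
β − 3α = 1.00×10⁻³ − 7.2×10⁻⁵ = 9.28×10⁻⁴ /K; ΔT = 50.5 K
ΔV = 1660 × 9.28×10⁻⁴ × 50.5 = 77.8 mL

77.8 mL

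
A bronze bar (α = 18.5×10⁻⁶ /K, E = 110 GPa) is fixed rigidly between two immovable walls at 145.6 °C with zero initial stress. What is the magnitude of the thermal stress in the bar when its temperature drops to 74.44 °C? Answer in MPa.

Fully constrained: the free strain ε = αΔT is blocked, so σ = Eε = EαΔT.
|ΔT| = 71.16 K
σ = 110×10⁹ × 18.5×10⁻⁶ × 71.16 = 1.45×10⁸ Pa

σ = 145 MPa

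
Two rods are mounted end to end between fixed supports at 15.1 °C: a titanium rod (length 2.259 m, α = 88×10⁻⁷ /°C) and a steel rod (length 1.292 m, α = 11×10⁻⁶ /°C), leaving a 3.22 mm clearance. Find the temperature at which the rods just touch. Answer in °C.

T = 110 °C

α₁L₁ = 1.98792×10⁻⁵ m/K, α₂L₂ = 1.4212×10⁻⁵ m/K → total 3.40912×10⁻⁵ m/K
ΔT = g/(α₁L₁+α₂L₂) = 3.22×10⁻³ / 3.40912×10⁻⁵ = 94.45 K
T = 15.1 + 94.45 = 109.55 °C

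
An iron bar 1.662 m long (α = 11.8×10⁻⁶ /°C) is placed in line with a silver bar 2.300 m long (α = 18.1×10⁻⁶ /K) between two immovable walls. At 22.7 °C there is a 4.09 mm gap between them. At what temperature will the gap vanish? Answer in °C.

α₁L₁ = 1.96116×10⁻⁵ m/K, α₂L₂ = 4.163×10⁻⁵ m/K → total 6.12416×10⁻⁵ m/K
ΔT = g/(α₁L₁+α₂L₂) = 4.09×10⁻³ / 6.12416×10⁻⁵ = 66.785 K
T = 22.7 + 66.785 = 89.485 °C

T = 89.5 °C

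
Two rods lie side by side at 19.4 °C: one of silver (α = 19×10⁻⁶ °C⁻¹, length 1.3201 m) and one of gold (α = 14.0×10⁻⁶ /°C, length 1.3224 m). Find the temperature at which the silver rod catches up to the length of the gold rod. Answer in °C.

Equal length when α₁L₁ΔT − α₂L₂ΔT = L₂ − L₁ = 2.30×10⁻³ m
α₁L₁ = 2.50819×10⁻⁵, α₂L₂ = 1.85136×10⁻⁵ → Δ(αL) = 6.5683×10⁻⁶ m/K
ΔT = 2.30×10⁻³ / 6.5683×10⁻⁶ = 350.167 K, so T = 19.4 + 350.167 = 369.567 °C

T = 369.6 °C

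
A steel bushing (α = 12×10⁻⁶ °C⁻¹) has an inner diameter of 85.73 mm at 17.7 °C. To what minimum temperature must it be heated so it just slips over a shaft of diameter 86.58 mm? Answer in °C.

Required Δd = 86.58 − 85.73 = 0.85 mm
Δd = αd₀ΔT ⇒ ΔT = Δd/(αd₀) = 0.85 / (12×10⁻⁶ × 85.73) = 826.24 K
T_min = 17.7 + 826.24 = 843.94 °C

T = 844 °C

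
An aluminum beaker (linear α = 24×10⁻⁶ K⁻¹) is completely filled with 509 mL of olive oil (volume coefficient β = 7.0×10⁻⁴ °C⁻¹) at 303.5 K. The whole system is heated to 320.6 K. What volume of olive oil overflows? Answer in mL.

5.47 mL

The beaker also expands: β_container ≈ 3α = 7.2×10⁻⁵ /K
Net overflow = V₀(β_liq − 3α_cont)ΔT
β − 3α = 7.00×10⁻⁴ − 7.2×10⁻⁵ = 6.28×10⁻⁴ /K; ΔT = 17.1 K
ΔV = 509 × 6.28×10⁻⁴ × 17.1 = 5.47 mL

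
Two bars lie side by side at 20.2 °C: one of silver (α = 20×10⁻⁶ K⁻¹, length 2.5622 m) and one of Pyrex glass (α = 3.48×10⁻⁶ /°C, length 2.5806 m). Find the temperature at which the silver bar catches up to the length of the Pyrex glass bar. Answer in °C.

L₁(1 + α₁ΔT) = L₂(1 + α₂ΔT) ⇒ ΔT = (L₂ − L₁)/(α₁L₁ − α₂L₂)
L₂ − L₁ = 2.5806 − 2.5622 = 1.84×10⁻² m
α₁L₁ − α₂L₂ = 20×10⁻⁶×2.5622 − 3.48×10⁻⁶×2.5806 = 4.2263512×10⁻⁵ m/K
ΔT = 1.84×10⁻² / 4.2263512×10⁻⁵ = 435.364 K
T = 20.2 + 435.364 = 455.564 °C

T = 455.6 °C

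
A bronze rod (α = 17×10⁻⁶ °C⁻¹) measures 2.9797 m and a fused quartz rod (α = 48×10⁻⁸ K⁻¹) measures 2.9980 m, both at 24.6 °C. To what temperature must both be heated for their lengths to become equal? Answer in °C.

L₁(1 + α₁ΔT) = L₂(1 + α₂ΔT) ⇒ ΔT = (L₂ − L₁)/(α₁L₁ − α₂L₂)
L₂ − L₁ = 2.9980 − 2.9797 = 1.83×10⁻² m
α₁L₁ − α₂L₂ = 17×10⁻⁶×2.9797 − 48×10⁻⁸×2.9980 = 4.921586×10⁻⁵ m/K
ΔT = 1.83×10⁻² / 4.921586×10⁻⁵ = 371.831 K
T = 24.6 + 371.831 = 396.431 °C

T = 396.4 °C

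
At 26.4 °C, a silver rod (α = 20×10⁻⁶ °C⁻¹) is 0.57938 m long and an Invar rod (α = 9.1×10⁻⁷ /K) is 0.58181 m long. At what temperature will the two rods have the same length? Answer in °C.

T = 246.1 °C

L₁(1 + α₁ΔT) = L₂(1 + α₂ΔT) ⇒ ΔT = (L₂ − L₁)/(α₁L₁ − α₂L₂)
L₂ − L₁ = 0.58181 − 0.57938 = 2.43×10⁻³ m
α₁L₁ − α₂L₂ = 20×10⁻⁶×0.57938 − 9.1×10⁻⁷×0.58181 = 1.10581529×10⁻⁵ m/K
ΔT = 2.43×10⁻³ / 1.10581529×10⁻⁵ = 219.747 K
T = 26.4 + 219.747 = 246.147 °C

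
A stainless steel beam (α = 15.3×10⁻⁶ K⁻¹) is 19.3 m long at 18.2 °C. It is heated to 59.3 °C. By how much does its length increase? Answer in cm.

|ΔT| = |59.3 − 18.2| = 41.1 K
ΔL = αL₀ΔT = (15.3×10⁻⁶)(19.3)(41.1) = 1.21×10⁻² m

ΔL = 1.21 cm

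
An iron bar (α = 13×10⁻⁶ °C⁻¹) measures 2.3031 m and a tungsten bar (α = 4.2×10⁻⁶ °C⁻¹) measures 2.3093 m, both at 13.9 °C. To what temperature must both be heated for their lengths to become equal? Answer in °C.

T = 320.2 °C

Equal length when α₁L₁ΔT − α₂L₂ΔT = L₂ − L₁ = 6.20×10⁻³ m
α₁L₁ = 2.99403×10⁻⁵, α₂L₂ = 9.69906×10⁻⁶ → Δ(αL) = 2.024124×10⁻⁵ m/K
ΔT = 6.20×10⁻³ / 2.024124×10⁻⁵ = 306.305 K, so T = 13.9 + 306.305 = 320.205 °C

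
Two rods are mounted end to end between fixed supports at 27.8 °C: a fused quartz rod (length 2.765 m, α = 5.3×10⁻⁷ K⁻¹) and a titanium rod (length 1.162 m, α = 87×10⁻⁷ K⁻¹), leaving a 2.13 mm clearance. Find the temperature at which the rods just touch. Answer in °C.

T = 212 °C

α₁L₁ = 1.46545×10⁻⁶ m/K, α₂L₂ = 1.01094×10⁻⁵ m/K → total 1.157485×10⁻⁵ m/K
ΔT = g/(α₁L₁+α₂L₂) = 2.13×10⁻³ / 1.157485×10⁻⁵ = 184.02 K
T = 27.8 + 184.02 = 211.82 °C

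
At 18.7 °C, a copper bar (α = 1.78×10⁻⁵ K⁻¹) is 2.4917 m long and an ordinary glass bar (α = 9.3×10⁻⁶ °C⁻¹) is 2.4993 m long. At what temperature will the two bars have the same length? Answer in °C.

L₁(1 + α₁ΔT) = L₂(1 + α₂ΔT) ⇒ ΔT = (L₂ − L₁)/(α₁L₁ − α₂L₂)
L₂ − L₁ = 2.4993 − 2.4917 = 7.60×10⁻³ m
α₁L₁ − α₂L₂ = 1.78×10⁻⁵×2.4917 − 9.3×10⁻⁶×2.4993 = 2.110877×10⁻⁵ m/K
ΔT = 7.60×10⁻³ / 2.110877×10⁻⁵ = 360.040 K
T = 18.7 + 360.040 = 378.740 °C

T = 378.7 °C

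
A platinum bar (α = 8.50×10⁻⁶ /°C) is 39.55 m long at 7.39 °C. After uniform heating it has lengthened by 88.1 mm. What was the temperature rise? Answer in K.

ΔT = 262 K

ΔL = αL₀ΔT ⇒ ΔT = ΔL / (αL₀)
ΔT = 88.1×10⁻³ m / (8.50×10⁻⁶ × 39.55 m) = 262.07 K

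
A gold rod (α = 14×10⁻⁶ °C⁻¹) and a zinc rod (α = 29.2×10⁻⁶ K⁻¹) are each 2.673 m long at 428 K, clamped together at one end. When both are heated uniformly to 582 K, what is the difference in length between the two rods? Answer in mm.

6.26 mm

ΔT = 154 K
gold: ΔL = 14×10⁻⁶ × 2.673 m × 154 = 5.7630×10⁻³ m = 5.7630 mm
zinc: ΔL = 29.2×10⁻⁶ × 2.673 m × 154 = 1.2020×10⁻² m = 12.020 mm
difference = 12.020 − 5.7630 = 6.257 mm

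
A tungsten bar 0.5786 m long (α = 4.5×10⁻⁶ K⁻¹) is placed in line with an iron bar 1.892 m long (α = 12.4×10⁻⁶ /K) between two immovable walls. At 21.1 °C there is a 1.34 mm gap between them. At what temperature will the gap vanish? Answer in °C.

α₁L₁ = 2.6037×10⁻⁶ m/K, α₂L₂ = 2.34608×10⁻⁵ m/K → total 2.60645×10⁻⁵ m/K
ΔT = g/(α₁L₁+α₂L₂) = 1.34×10⁻³ / 2.60645×10⁻⁵ = 51.411 K
T = 21.1 + 51.411 = 72.511 °C

T = 72.5 °C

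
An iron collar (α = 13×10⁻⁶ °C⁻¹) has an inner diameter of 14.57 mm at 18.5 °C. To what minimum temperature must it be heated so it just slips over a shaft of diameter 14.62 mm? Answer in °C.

T = 282 °C

Required Δd = 14.62 − 14.57 = 0.05 mm
Δd = αd₀ΔT ⇒ ΔT = Δd/(αd₀) = 0.05 / (13×10⁻⁶ × 14.57) = 263.98 K
T_min = 18.5 + 263.98 = 282.48 °C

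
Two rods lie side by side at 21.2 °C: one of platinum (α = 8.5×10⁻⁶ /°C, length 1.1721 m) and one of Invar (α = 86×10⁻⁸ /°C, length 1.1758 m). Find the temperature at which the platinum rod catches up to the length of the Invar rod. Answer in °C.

Equal length when α₁L₁ΔT − α₂L₂ΔT = L₂ − L₁ = 3.70×10⁻³ m
α₁L₁ = 9.96285×10⁻⁶, α₂L₂ = 1.011188×10⁻⁶ → Δ(αL) = 8.951662×10⁻⁶ m/K
ΔT = 3.70×10⁻³ / 8.951662×10⁻⁶ = 413.331 K, so T = 21.2 + 413.331 = 434.531 °C

T = 434.5 °C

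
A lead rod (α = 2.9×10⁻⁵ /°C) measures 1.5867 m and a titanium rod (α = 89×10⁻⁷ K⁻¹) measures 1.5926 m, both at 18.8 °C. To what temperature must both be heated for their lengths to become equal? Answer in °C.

T = 204.1 °C

L₁(1 + α₁ΔT) = L₂(1 + α₂ΔT) ⇒ ΔT = (L₂ − L₁)/(α₁L₁ − α₂L₂)
L₂ − L₁ = 1.5926 − 1.5867 = 5.90×10⁻³ m
α₁L₁ − α₂L₂ = 2.9×10⁻⁵×1.5867 − 89×10⁻⁷×1.5926 = 3.184016×10⁻⁵ m/K
ΔT = 5.90×10⁻³ / 3.184016×10⁻⁵ = 185.301 K
T = 18.8 + 185.301 = 204.101 °C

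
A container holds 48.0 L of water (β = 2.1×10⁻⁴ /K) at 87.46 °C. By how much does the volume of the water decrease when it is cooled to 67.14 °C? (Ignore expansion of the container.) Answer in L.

ΔV = 0.205 L

|ΔT| = |67.14 − 87.46| = 20.32 K
ΔV = βV₀ΔT = (2.1×10⁻⁴)(48.0)(20.32) = 0.205 L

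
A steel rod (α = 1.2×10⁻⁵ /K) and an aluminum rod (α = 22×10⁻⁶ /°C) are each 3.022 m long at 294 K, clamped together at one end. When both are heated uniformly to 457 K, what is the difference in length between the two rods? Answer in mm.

ΔT = 163 K
steel: ΔL = 1.2×10⁻⁵ × 3.022 m × 163 = 5.9110×10⁻³ m = 5.9110 mm
aluminum: ΔL = 22×10⁻⁶ × 3.022 m × 163 = 1.0837×10⁻² m = 10.837 mm
difference = 10.837 − 5.9110 = 4.926 mm

4.93 mm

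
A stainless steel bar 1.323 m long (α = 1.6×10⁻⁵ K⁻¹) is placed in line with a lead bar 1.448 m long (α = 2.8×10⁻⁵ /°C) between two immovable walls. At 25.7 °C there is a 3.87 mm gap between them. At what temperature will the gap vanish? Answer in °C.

T = 88.4 °C

α₁L₁ = 2.1168×10⁻⁵ m/K, α₂L₂ = 4.0544×10⁻⁵ m/K → total 6.1712×10⁻⁵ m/K
ΔT = g/(α₁L₁+α₂L₂) = 3.87×10⁻³ / 6.1712×10⁻⁵ = 62.711 K
T = 25.7 + 62.711 = 88.411 °C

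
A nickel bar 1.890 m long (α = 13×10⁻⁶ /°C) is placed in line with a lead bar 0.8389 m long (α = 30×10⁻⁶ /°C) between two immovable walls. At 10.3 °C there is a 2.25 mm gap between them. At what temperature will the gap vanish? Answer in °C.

α₁L₁ = 2.457×10⁻⁵ m/K, α₂L₂ = 2.5167×10⁻⁵ m/K → total 4.9737×10⁻⁵ m/K
ΔT = g/(α₁L₁+α₂L₂) = 2.25×10⁻³ / 4.9737×10⁻⁵ = 45.238 K
T = 10.3 + 45.238 = 55.538 °C

T = 55.5 °C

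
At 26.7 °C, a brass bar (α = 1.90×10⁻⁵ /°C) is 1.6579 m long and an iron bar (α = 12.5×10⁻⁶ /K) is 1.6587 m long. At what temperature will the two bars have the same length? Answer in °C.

T = 101.0 °C

Equal length when α₁L₁ΔT − α₂L₂ΔT = L₂ − L₁ = 8.00×10⁻⁴ m
α₁L₁ = 3.15001×10⁻⁵, α₂L₂ = 2.073375×10⁻⁵ → Δ(αL) = 1.076635×10⁻⁵ m/K
ΔT = 8.00×10⁻⁴ / 1.076635×10⁻⁵ = 74.306 K, so T = 26.7 + 74.306 = 101.006 °C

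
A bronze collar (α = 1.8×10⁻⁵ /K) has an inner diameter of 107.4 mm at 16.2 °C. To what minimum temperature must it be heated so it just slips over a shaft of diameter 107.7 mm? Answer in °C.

T = 171 °C

Required Δd = 107.7 − 107.4 = 0.3 mm
Δd = αd₀ΔT ⇒ ΔT = Δd/(αd₀) = 0.3 / (1.8×10⁻⁵ × 107.4) = 155.18 K
T_min = 16.2 + 155.18 = 171.38 °C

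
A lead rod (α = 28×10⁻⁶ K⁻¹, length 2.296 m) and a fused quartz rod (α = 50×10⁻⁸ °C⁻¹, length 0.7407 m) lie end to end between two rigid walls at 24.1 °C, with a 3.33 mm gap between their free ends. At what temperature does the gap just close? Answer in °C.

α₁L₁ = 6.4288×10⁻⁵ m/K, α₂L₂ = 3.7035×10⁻⁷ m/K → total 6.465835×10⁻⁵ m/K
ΔT = g/(α₁L₁+α₂L₂) = 3.33×10⁻³ / 6.465835×10⁻⁵ = 51.501 K
T = 24.1 + 51.501 = 75.601 °C

T = 75.6 °C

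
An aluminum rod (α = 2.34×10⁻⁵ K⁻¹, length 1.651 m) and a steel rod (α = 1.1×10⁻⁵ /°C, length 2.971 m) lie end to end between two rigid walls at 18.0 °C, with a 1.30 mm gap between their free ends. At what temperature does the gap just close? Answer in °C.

Gap closes when ΔL₁ + ΔL₂ = 1.30 mm = 1.30×10⁻³ m
(α₁L₁ + α₂L₂)ΔT = g
α₁L₁ + α₂L₂ = 2.34×10⁻⁵×1.651 + 1.1×10⁻⁵×2.971 = 7.13144×10⁻⁵ m/K
ΔT = 1.30×10⁻³ / 7.13144×10⁻⁵ = 18.229 K
T = 18.0 + 18.229 = 36.229 °C

T = 36.2 °C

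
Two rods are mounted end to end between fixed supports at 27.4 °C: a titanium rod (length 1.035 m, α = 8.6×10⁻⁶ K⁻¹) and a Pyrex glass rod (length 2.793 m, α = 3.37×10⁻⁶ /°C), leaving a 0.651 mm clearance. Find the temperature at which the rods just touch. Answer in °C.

T = 62.9 °C

α₁L₁ = 8.901×10⁻⁶ m/K, α₂L₂ = 9.41241×10⁻⁶ m/K → total 1.831341×10⁻⁵ m/K
ΔT = g/(α₁L₁+α₂L₂) = 6.51×10⁻⁴ / 1.831341×10⁻⁵ = 35.548 K
T = 27.4 + 35.548 = 62.948 °C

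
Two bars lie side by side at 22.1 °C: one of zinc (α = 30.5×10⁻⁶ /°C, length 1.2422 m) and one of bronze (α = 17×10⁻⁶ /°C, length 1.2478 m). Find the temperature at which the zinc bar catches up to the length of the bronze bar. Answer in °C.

T = 357.9 °C

L₁(1 + α₁ΔT) = L₂(1 + α₂ΔT) ⇒ ΔT = (L₂ − L₁)/(α₁L₁ − α₂L₂)
L₂ − L₁ = 1.2478 − 1.2422 = 5.60×10⁻³ m
α₁L₁ − α₂L₂ = 30.5×10⁻⁶×1.2422 − 17×10⁻⁶×1.2478 = 1.66745×10⁻⁵ m/K
ΔT = 5.60×10⁻³ / 1.66745×10⁻⁵ = 335.842 K
T = 22.1 + 335.842 = 357.942 °C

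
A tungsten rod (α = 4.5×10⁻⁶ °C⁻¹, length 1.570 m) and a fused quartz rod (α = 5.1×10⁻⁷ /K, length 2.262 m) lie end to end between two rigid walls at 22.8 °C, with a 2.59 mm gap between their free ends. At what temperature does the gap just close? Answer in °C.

Gap closes when ΔL₁ + ΔL₂ = 2.59 mm = 2.59×10⁻³ m
(α₁L₁ + α₂L₂)ΔT = g
α₁L₁ + α₂L₂ = 4.5×10⁻⁶×1.570 + 5.1×10⁻⁷×2.262 = 8.21862×10⁻⁶ m/K
ΔT = 2.59×10⁻³ / 8.21862×10⁻⁶ = 315.14 K
T = 22.8 + 315.14 = 337.94 °C

T = 338 °C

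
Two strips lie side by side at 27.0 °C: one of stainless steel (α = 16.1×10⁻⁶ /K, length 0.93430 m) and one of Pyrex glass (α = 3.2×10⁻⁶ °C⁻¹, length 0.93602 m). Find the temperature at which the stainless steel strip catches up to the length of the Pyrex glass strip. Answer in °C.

Equal length when α₁L₁ΔT − α₂L₂ΔT = L₂ − L₁ = 1.72×10⁻³ m
α₁L₁ = 1.504223×10⁻⁵, α₂L₂ = 2.995264×10⁻⁶ → Δ(αL) = 1.2046966×10⁻⁵ m/K
ΔT = 1.72×10⁻³ / 1.2046966×10⁻⁵ = 142.775 K, so T = 27.0 + 142.775 = 169.775 °C

T = 169.8 °C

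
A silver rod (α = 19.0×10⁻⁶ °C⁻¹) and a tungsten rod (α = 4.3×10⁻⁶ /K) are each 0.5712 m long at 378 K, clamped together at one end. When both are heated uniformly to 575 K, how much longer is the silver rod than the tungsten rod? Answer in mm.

ΔT = 197 K
silver: ΔL = 19.0×10⁻⁶ × 0.5712 m × 197 = 2.1380×10⁻³ m = 2.1380 mm
tungsten: ΔL = 4.3×10⁻⁶ × 0.5712 m × 197 = 4.8386×10⁻⁴ m = 0.48386 mm
difference = 2.1380 − 0.48386 = 1.65414 mm

1.65 mm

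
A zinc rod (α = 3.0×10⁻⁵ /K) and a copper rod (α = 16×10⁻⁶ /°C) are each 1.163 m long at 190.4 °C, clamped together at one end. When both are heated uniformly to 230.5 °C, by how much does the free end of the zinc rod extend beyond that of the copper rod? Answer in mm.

ΔT = 40.1 K
zinc: ΔL = 3.0×10⁻⁵ × 1.163 m × 40.1 = 1.3991×10⁻³ m = 1.3991 mm
copper: ΔL = 16×10⁻⁶ × 1.163 m × 40.1 = 7.4618×10⁻⁴ m = 0.74618 mm
difference = 1.3991 − 0.74618 = 0.65292 mm

0.653 mm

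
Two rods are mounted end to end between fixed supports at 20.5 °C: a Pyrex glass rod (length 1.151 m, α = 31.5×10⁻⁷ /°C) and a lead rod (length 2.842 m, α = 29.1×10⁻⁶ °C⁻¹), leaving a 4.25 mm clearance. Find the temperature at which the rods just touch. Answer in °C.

α₁L₁ = 3.62565×10⁻⁶ m/K, α₂L₂ = 8.27022×10⁻⁵ m/K → total 8.632785×10⁻⁵ m/K
ΔT = g/(α₁L₁+α₂L₂) = 4.25×10⁻³ / 8.632785×10⁻⁵ = 49.231 K
T = 20.5 + 49.231 = 69.731 °C

T = 69.7 °C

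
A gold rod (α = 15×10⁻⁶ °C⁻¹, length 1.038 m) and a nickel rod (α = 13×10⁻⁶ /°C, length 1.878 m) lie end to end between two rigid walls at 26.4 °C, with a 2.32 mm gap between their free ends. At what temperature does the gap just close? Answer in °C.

α₁L₁ = 1.557×10⁻⁵ m/K, α₂L₂ = 2.4414×10⁻⁵ m/K → total 3.9984×10⁻⁵ m/K
ΔT = g/(α₁L₁+α₂L₂) = 2.32×10⁻³ / 3.9984×10⁻⁵ = 58.023 K
T = 26.4 + 58.023 = 84.423 °C

T = 84.4 °C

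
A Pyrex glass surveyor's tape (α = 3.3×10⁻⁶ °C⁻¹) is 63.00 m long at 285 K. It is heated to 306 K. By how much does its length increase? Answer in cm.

ΔL = 0.437 cm

|ΔT| = |306 − 285| = 21 K
ΔL = αL₀ΔT = (3.3×10⁻⁶)(63.00)(21) = 4.37×10⁻³ m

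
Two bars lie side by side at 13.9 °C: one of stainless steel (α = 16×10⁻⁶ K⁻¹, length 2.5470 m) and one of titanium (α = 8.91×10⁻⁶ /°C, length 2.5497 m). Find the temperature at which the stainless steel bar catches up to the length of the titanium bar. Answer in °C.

L₁(1 + α₁ΔT) = L₂(1 + α₂ΔT) ⇒ ΔT = (L₂ − L₁)/(α₁L₁ − α₂L₂)
L₂ − L₁ = 2.5497 − 2.5470 = 2.70×10⁻³ m
α₁L₁ − α₂L₂ = 16×10⁻⁶×2.5470 − 8.91×10⁻⁶×2.5497 = 1.8034173×10⁻⁵ m/K
ΔT = 2.70×10⁻³ / 1.8034173×10⁻⁵ = 149.716 K
T = 13.9 + 149.716 = 163.616 °C

T = 163.6 °C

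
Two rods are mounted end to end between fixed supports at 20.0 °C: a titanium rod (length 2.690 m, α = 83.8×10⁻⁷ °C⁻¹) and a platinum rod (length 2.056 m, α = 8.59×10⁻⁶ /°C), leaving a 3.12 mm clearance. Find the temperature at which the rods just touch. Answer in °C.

α₁L₁ = 2.25422×10⁻⁵ m/K, α₂L₂ = 1.766104×10⁻⁵ m/K → total 4.020324×10⁻⁵ m/K
ΔT = g/(α₁L₁+α₂L₂) = 3.12×10⁻³ / 4.020324×10⁻⁵ = 77.606 K
T = 20.0 + 77.606 = 97.606 °C

T = 97.6 °C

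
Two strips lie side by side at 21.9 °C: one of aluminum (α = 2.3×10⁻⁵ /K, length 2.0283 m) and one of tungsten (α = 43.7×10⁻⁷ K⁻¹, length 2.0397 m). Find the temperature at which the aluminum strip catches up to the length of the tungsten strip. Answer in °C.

T = 324.0 °C

Equal length when α₁L₁ΔT − α₂L₂ΔT = L₂ − L₁ = 1.14×10⁻² m
α₁L₁ = 4.66509×10⁻⁵, α₂L₂ = 8.913489×10⁻⁶ → Δ(αL) = 3.7737411×10⁻⁵ m/K
ΔT = 1.14×10⁻² / 3.7737411×10⁻⁵ = 302.087 K, so T = 21.9 + 302.087 = 323.987 °C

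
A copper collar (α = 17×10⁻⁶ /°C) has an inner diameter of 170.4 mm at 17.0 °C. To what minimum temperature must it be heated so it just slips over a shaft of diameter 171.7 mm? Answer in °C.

Required Δd = 171.7 − 170.4 = 1.3 mm
Δd = αd₀ΔT ⇒ ΔT = Δd/(αd₀) = 1.3 / (17×10⁻⁶ × 170.4) = 448.77 K
T_min = 17.0 + 448.77 = 465.77 °C

T = 466 °C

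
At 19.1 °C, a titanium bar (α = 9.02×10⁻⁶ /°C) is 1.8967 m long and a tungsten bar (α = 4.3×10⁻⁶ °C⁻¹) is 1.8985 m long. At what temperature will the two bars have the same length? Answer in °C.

L₁(1 + α₁ΔT) = L₂(1 + α₂ΔT) ⇒ ΔT = (L₂ − L₁)/(α₁L₁ − α₂L₂)
L₂ − L₁ = 1.8985 − 1.8967 = 1.80×10⁻³ m
α₁L₁ − α₂L₂ = 9.02×10⁻⁶×1.8967 − 4.3×10⁻⁶×1.8985 = 8.944684×10⁻⁶ m/K
ΔT = 1.80×10⁻³ / 8.944684×10⁻⁶ = 201.237 K
T = 19.1 + 201.237 = 220.337 °C

T = 220.3 °C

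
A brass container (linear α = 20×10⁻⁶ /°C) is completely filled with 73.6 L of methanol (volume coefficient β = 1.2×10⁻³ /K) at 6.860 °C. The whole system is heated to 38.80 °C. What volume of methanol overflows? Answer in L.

2.68 L

The container also expands: β_container ≈ 3α = 6.0×10⁻⁵ /K
Net overflow = V₀(β_liq − 3α_cont)ΔT
β − 3α = 1.20×10⁻³ − 6.0×10⁻⁵ = 1.14×10⁻³ /K; ΔT = 31.940 K
ΔV = 73.6 × 1.14×10⁻³ × 31.940 = 2.68 L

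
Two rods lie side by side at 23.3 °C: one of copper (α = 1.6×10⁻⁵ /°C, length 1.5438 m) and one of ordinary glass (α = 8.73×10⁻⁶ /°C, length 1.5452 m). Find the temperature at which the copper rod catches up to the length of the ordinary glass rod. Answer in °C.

L₁(1 + α₁ΔT) = L₂(1 + α₂ΔT) ⇒ ΔT = (L₂ − L₁)/(α₁L₁ − α₂L₂)
L₂ − L₁ = 1.5452 − 1.5438 = 1.40×10⁻³ m
α₁L₁ − α₂L₂ = 1.6×10⁻⁵×1.5438 − 8.73×10⁻⁶×1.5452 = 1.1211204×10⁻⁵ m/K
ΔT = 1.40×10⁻³ / 1.1211204×10⁻⁵ = 124.875 K
T = 23.3 + 124.875 = 148.175 °C

T = 148.2 °C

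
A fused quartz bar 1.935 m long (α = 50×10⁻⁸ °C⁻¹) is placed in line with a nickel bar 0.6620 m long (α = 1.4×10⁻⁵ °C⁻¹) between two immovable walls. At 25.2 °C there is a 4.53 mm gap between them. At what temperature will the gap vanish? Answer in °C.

Gap closes when ΔL₁ + ΔL₂ = 4.53 mm = 4.53×10⁻³ m
(α₁L₁ + α₂L₂)ΔT = g
α₁L₁ + α₂L₂ = 50×10⁻⁸×1.935 + 1.4×10⁻⁵×0.6620 = 1.02355×10⁻⁵ m/K
ΔT = 4.53×10⁻³ / 1.02355×10⁻⁵ = 442.58 K
T = 25.2 + 442.58 = 467.78 °C

T = 468 °C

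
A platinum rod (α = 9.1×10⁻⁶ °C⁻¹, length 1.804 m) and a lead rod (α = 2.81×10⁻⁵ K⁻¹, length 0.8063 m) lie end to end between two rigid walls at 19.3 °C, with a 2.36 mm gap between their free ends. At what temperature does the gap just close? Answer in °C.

α₁L₁ = 1.64164×10⁻⁵ m/K, α₂L₂ = 2.265703×10⁻⁵ m/K → total 3.907343×10⁻⁵ m/K
ΔT = g/(α₁L₁+α₂L₂) = 2.36×10⁻³ / 3.907343×10⁻⁵ = 60.399 K
T = 19.3 + 60.399 = 79.699 °C

T = 79.7 °C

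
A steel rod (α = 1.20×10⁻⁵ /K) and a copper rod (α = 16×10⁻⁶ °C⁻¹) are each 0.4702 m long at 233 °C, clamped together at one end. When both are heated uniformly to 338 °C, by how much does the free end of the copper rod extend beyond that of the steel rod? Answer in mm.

ΔT = 105 K
steel: ΔL = 1.20×10⁻⁵ × 0.4702 m × 105 = 5.9245×10⁻⁴ m = 0.59245 mm
copper: ΔL = 16×10⁻⁶ × 0.4702 m × 105 = 7.8994×10⁻⁴ m = 0.78994 mm
difference = 0.78994 − 0.59245 = 0.19749 mm

0.197 mm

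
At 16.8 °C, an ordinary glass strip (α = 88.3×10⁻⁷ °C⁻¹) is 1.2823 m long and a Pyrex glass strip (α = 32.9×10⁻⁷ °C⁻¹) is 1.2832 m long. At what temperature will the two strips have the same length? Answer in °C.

L₁(1 + α₁ΔT) = L₂(1 + α₂ΔT) ⇒ ΔT = (L₂ − L₁)/(α₁L₁ − α₂L₂)
L₂ − L₁ = 1.2832 − 1.2823 = 9.00×10⁻⁴ m
α₁L₁ − α₂L₂ = 88.3×10⁻⁷×1.2823 − 32.9×10⁻⁷×1.2832 = 7.100981×10⁻⁶ m/K
ΔT = 9.00×10⁻⁴ / 7.100981×10⁻⁶ = 126.743 K
T = 16.8 + 126.743 = 143.543 °C

T = 143.5 °C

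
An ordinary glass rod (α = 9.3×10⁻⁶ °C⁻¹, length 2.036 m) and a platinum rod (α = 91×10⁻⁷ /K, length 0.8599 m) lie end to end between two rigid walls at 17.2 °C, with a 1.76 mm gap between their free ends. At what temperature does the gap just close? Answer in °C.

T = 83.0 °C

α₁L₁ = 1.89348×10⁻⁵ m/K, α₂L₂ = 7.82509×10⁻⁶ m/K → total 2.675989×10⁻⁵ m/K
ΔT = g/(α₁L₁+α₂L₂) = 1.76×10⁻³ / 2.675989×10⁻⁵ = 65.770 K
T = 17.2 + 65.770 = 82.970 °C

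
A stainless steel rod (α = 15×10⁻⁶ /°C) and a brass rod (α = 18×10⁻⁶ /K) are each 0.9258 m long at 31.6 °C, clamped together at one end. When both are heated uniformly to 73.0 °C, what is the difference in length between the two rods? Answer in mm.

ΔT = 41.4 K
stainless steel: ΔL = 15×10⁻⁶ × 0.9258 m × 41.4 = 5.7492×10⁻⁴ m = 0.57492 mm
brass: ΔL = 18×10⁻⁶ × 0.9258 m × 41.4 = 6.8991×10⁻⁴ m = 0.68991 mm
difference = 0.68991 − 0.57492 = 0.11499 mm

0.115 mm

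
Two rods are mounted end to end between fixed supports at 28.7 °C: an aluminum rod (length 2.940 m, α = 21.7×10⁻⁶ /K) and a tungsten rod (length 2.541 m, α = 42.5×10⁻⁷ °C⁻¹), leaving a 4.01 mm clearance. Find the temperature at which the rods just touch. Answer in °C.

T = 82.5 °C

Gap closes when ΔL₁ + ΔL₂ = 4.01 mm = 4.01×10⁻³ m
(α₁L₁ + α₂L₂)ΔT = g
α₁L₁ + α₂L₂ = 21.7×10⁻⁶×2.940 + 42.5×10⁻⁷×2.541 = 7.459725×10⁻⁵ m/K
ΔT = 4.01×10⁻³ / 7.459725×10⁻⁵ = 53.755 K
T = 28.7 + 53.755 = 82.455 °C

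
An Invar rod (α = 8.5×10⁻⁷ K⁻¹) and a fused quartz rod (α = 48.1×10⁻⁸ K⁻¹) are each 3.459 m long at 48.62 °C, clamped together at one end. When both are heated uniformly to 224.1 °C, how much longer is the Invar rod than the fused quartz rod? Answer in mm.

0.224 mm

ΔT = 175.48 K
Invar: ΔL = 8.5×10⁻⁷ × 3.459 m × 175.48 = 5.1594×10⁻⁴ m = 0.51594 mm
fused quartz: ΔL = 48.1×10⁻⁸ × 3.459 m × 175.48 = 2.9196×10⁻⁴ m = 0.29196 mm
difference = 0.51594 − 0.29196 = 0.22398 mm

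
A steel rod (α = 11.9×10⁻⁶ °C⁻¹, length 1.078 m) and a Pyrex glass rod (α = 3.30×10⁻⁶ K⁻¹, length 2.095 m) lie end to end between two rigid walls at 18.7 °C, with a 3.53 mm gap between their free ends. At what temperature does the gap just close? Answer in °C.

α₁L₁ = 1.28282×10⁻⁵ m/K, α₂L₂ = 6.9135×10⁻⁶ m/K → total 1.97417×10⁻⁵ m/K
ΔT = g/(α₁L₁+α₂L₂) = 3.53×10⁻³ / 1.97417×10⁻⁵ = 178.81 K
T = 18.7 + 178.81 = 197.51 °C

T = 198 °C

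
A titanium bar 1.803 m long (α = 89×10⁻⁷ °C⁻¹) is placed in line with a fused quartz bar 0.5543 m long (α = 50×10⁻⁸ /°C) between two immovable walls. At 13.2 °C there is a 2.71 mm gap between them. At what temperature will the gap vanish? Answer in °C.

T = 179 °C

α₁L₁ = 1.60467×10⁻⁵ m/K, α₂L₂ = 2.7715×10⁻⁷ m/K → total 1.632385×10⁻⁵ m/K
ΔT = g/(α₁L₁+α₂L₂) = 2.71×10⁻³ / 1.632385×10⁻⁵ = 166.01 K
T = 13.2 + 166.01 = 179.21 °C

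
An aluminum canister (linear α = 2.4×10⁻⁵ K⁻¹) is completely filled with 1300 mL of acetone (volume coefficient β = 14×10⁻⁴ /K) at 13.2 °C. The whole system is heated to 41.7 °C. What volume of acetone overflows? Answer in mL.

The canister also expands: β_container ≈ 3α = 7.2×10⁻⁵ /K
Net overflow = V₀(β_liq − 3α_cont)ΔT
β − 3α = 1.40×10⁻³ − 7.2×10⁻⁵ = 1.328×10⁻³ /K; ΔT = 28.5 K
ΔV = 1300 × 1.328×10⁻³ × 28.5 = 49.2 mL

49.2 mL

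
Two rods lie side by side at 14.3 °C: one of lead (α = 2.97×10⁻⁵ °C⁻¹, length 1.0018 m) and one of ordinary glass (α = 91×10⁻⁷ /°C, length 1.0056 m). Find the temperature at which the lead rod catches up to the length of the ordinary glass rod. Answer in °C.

L₁(1 + α₁ΔT) = L₂(1 + α₂ΔT) ⇒ ΔT = (L₂ − L₁)/(α₁L₁ − α₂L₂)
L₂ − L₁ = 1.0056 − 1.0018 = 3.80×10⁻³ m
α₁L₁ − α₂L₂ = 2.97×10⁻⁵×1.0018 − 91×10⁻⁷×1.0056 = 2.06025×10⁻⁵ m/K
ΔT = 3.80×10⁻³ / 2.06025×10⁻⁵ = 184.444 K
T = 14.3 + 184.444 = 198.744 °C

T = 198.7 °C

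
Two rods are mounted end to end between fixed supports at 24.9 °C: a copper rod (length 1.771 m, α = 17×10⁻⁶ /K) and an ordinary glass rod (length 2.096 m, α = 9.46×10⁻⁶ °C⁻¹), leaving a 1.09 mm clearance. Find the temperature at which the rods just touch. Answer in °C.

T = 46.7 °C

Gap closes when ΔL₁ + ΔL₂ = 1.09 mm = 1.09×10⁻³ m
(α₁L₁ + α₂L₂)ΔT = g
α₁L₁ + α₂L₂ = 17×10⁻⁶×1.771 + 9.46×10⁻⁶×2.096 = 4.993516×10⁻⁵ m/K
ΔT = 1.09×10⁻³ / 4.993516×10⁻⁵ = 21.828 K
T = 24.9 + 21.828 = 46.728 °C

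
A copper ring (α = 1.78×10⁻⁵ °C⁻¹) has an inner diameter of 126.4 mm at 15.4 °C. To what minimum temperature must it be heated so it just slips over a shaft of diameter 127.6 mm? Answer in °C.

Required Δd = 127.6 − 126.4 = 1.2 mm
Δd = αd₀ΔT ⇒ ΔT = Δd/(αd₀) = 1.2 / (1.78×10⁻⁵ × 126.4) = 533.35 K
T_min = 15.4 + 533.35 = 548.75 °C

T = 549 °C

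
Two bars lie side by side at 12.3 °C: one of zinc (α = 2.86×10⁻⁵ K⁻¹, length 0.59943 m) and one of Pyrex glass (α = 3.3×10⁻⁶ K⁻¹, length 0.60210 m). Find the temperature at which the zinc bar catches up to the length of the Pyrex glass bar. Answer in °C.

T = 188.5 °C

Equal length when α₁L₁ΔT − α₂L₂ΔT = L₂ − L₁ = 2.67×10⁻³ m
α₁L₁ = 1.7143698×10⁻⁵, α₂L₂ = 1.98693×10⁻⁶ → Δ(αL) = 1.5156768×10⁻⁵ m/K
ΔT = 2.67×10⁻³ / 1.5156768×10⁻⁵ = 176.159 K, so T = 12.3 + 176.159 = 188.459 °C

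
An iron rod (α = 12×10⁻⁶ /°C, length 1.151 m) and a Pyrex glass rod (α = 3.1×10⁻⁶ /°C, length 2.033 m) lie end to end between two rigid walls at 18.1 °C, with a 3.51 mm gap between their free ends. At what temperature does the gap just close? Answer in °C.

T = 193 °C

α₁L₁ = 1.3812×10⁻⁵ m/K, α₂L₂ = 6.3023×10⁻⁶ m/K → total 2.01143×10⁻⁵ m/K
ΔT = g/(α₁L₁+α₂L₂) = 3.51×10⁻³ / 2.01143×10⁻⁵ = 174.50 K
T = 18.1 + 174.50 = 192.60 °C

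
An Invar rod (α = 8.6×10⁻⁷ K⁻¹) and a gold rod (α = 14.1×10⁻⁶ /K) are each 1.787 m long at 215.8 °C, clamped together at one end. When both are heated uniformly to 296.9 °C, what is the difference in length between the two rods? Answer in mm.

1.92 mm

ΔT = 81.1 K
Invar: ΔL = 8.6×10⁻⁷ × 1.787 m × 81.1 = 1.2464×10⁻⁴ m = 0.12464 mm
gold: ΔL = 14.1×10⁻⁶ × 1.787 m × 81.1 = 2.0435×10⁻³ m = 2.0435 mm
difference = 2.0435 − 0.12464 = 1.91886 mm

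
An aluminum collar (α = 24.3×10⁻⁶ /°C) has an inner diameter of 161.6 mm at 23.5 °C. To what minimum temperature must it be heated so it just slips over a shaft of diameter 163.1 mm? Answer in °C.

T = 405 °C

Required Δd = 163.1 − 161.6 = 1.5 mm
Δd = αd₀ΔT ⇒ ΔT = Δd/(αd₀) = 1.5 / (24.3×10⁻⁶ × 161.6) = 381.98 K
T_min = 23.5 + 381.98 = 405.48 °C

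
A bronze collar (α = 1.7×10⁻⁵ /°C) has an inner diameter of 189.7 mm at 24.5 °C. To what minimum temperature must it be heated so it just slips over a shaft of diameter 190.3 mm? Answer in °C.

Required Δd = 190.3 − 189.7 = 0.6 mm
Δd = αd₀ΔT ⇒ ΔT = Δd/(αd₀) = 0.6 / (1.7×10⁻⁵ × 189.7) = 186.05 K
T_min = 24.5 + 186.05 = 210.55 °C

T = 211 °C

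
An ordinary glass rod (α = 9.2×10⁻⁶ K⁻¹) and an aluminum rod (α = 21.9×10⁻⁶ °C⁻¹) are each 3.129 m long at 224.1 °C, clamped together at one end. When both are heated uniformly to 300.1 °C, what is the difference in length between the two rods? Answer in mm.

ΔT = 76.0 K
ordinary glass: ΔL = 9.2×10⁻⁶ × 3.129 m × 76.0 = 2.1878×10⁻³ m = 2.1878 mm
aluminum: ΔL = 21.9×10⁻⁶ × 3.129 m × 76.0 = 5.2079×10⁻³ m = 5.2079 mm
difference = 5.2079 − 2.1878 = 3.0201 mm

3.02 mm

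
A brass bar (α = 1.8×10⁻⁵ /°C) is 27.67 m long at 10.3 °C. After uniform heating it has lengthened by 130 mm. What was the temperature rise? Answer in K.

ΔT = 261 K

ΔL = αL₀ΔT ⇒ ΔT = ΔL / (αL₀)
ΔT = 130×10⁻³ m / (1.8×10⁻⁵ × 27.67 m) = 261.01 K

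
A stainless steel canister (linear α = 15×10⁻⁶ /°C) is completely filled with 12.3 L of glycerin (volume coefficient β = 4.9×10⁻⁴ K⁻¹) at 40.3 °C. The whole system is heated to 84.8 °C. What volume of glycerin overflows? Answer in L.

0.244 L

The canister also expands: β_container ≈ 3α = 4.5×10⁻⁵ /K
Net overflow = V₀(β_liq − 3α_cont)ΔT
β − 3α = 4.90×10⁻⁴ − 4.5×10⁻⁵ = 4.45×10⁻⁴ /K; ΔT = 44.5 K
ΔV = 12.3 × 4.45×10⁻⁴ × 44.5 = 0.244 L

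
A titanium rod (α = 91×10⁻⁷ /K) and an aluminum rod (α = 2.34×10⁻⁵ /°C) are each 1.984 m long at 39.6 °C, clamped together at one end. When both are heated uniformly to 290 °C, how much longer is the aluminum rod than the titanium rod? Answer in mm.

ΔT = 250.4 K
titanium: ΔL = 91×10⁻⁷ × 1.984 m × 250.4 = 4.5208×10⁻³ m = 4.5208 mm
aluminum: ΔL = 2.34×10⁻⁵ × 1.984 m × 250.4 = 1.1625×10⁻² m = 11.625 mm
difference = 11.625 − 4.5208 = 7.1042 mm

7.10 mm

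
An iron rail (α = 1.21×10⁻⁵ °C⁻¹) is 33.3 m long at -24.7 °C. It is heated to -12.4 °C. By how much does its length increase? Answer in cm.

ΔL = 0.496 cm

|ΔT| = |-12.4 − (-24.7)| = 12.3 K
ΔL = αL₀ΔT = (1.21×10⁻⁵)(33.3)(12.3) = 4.96×10⁻³ m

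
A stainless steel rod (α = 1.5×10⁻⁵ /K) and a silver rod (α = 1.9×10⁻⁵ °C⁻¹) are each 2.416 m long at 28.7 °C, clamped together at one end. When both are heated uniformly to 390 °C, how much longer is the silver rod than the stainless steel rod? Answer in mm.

3.49 mm

ΔT = 361.3 K
stainless steel: ΔL = 1.5×10⁻⁵ × 2.416 m × 361.3 = 1.3094×10⁻² m = 13.094 mm
silver: ΔL = 1.9×10⁻⁵ × 2.416 m × 361.3 = 1.6585×10⁻² m = 16.585 mm
difference = 16.585 − 13.094 = 3.491 mm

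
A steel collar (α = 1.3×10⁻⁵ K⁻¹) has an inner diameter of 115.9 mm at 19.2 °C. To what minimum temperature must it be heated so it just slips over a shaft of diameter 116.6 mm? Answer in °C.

Required Δd = 116.6 − 115.9 = 0.7 mm
Δd = αd₀ΔT ⇒ ΔT = Δd/(αd₀) = 0.7 / (1.3×10⁻⁵ × 115.9) = 464.59 K
T_min = 19.2 + 464.59 = 483.79 °C

T = 484 °C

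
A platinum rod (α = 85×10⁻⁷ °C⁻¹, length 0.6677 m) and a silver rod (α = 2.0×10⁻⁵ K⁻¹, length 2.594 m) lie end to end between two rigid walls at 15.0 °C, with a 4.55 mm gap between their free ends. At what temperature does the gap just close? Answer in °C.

α₁L₁ = 5.67545×10⁻⁶ m/K, α₂L₂ = 5.188×10⁻⁵ m/K → total 5.755545×10⁻⁵ m/K
ΔT = g/(α₁L₁+α₂L₂) = 4.55×10⁻³ / 5.755545×10⁻⁵ = 79.054 K
T = 15.0 + 79.054 = 94.054 °C

T = 94.1 °C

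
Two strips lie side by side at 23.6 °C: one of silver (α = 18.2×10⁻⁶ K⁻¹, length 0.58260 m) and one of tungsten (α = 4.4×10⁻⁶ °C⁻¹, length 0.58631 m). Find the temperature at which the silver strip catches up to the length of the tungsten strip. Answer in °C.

Equal length when α₁L₁ΔT − α₂L₂ΔT = L₂ − L₁ = 3.71×10⁻³ m
α₁L₁ = 1.060332×10⁻⁵, α₂L₂ = 2.579764×10⁻⁶ → Δ(αL) = 8.023556×10⁻⁶ m/K
ΔT = 3.71×10⁻³ / 8.023556×10⁻⁶ = 462.388 K, so T = 23.6 + 462.388 = 485.988 °C

T = 486.0 °C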